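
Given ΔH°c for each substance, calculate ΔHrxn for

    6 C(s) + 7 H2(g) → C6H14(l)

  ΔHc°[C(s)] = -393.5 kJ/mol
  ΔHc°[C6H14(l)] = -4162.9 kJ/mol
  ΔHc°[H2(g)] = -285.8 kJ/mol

ΔHrxn = -198.7 kJ/mol

With combustion enthalpies, reactants minus products:
= [6·(-393.5) + 7·(-285.8)] − [1·(-4162.9)]
= -198.7 kJ/mol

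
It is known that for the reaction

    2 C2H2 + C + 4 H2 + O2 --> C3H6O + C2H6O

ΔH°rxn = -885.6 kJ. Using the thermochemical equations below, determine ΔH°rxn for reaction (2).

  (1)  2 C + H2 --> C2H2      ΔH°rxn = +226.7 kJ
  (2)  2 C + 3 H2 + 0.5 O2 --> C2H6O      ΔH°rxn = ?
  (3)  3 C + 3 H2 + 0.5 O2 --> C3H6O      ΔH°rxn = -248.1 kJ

ΔH°rxn = -184.1 kJ

(1) reversed and × 2: (-2)·(+226.7) = -453.4 kJ
(2) as written: contributes x
(3) as written: -248.1 kJ
-885.6 = (-453.4) + (-248.1) + x
x = (-885.6 − (-701.5)) / (1) = -184.1 kJ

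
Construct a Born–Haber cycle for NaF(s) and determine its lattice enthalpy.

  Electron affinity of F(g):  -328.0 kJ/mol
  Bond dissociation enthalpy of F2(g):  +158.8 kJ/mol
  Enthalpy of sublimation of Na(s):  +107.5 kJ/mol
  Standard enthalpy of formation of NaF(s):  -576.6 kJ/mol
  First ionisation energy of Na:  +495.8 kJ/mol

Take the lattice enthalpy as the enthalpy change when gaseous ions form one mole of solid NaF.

U = -931.3 kJ/mol

ΔHf° = 1·ΔHsub + 1·(ΣIE) + 1/2·D(F2) + 1·EA + U
-576.6 = 1·(+107.5) + 1·(+495.8) + 1/2·(+158.8) + 1·(-328.0) + U
U = -576.6 − (+354.7) = -931.3 kJ/mol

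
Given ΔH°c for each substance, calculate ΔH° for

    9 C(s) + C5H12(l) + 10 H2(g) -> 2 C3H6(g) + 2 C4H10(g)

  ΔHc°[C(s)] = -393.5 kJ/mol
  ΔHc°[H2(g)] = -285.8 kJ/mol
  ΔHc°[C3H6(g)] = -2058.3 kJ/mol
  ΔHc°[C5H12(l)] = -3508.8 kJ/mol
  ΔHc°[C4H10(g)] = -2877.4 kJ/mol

ΔH° = -36.9 kJ/mol

With combustion enthalpies, reactants minus products:
= [9·(-393.5) + 1·(-3508.8) + 10·(-285.8)] − [2·(-2058.3) + 2·(-2877.4)]
= -36.9 kJ/mol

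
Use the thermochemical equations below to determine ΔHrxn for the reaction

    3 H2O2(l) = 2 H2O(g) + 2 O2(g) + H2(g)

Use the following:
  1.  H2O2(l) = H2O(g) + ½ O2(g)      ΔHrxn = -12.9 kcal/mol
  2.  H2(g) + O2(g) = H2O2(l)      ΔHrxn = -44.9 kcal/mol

eq. 1 × 2 (scale by 2 for the 2 H2O(g)): (2)·(-12.9) = -25.8 kcal/mol
eq. 2 reversed (reverse to put H2(g) on the product side): +44.9 kcal/mol
ΔHrxn = (2)·(-12.9) + (-1)·(-44.9) = 19.1 kcal/mol

ΔHrxn = 19.1 kcal/mol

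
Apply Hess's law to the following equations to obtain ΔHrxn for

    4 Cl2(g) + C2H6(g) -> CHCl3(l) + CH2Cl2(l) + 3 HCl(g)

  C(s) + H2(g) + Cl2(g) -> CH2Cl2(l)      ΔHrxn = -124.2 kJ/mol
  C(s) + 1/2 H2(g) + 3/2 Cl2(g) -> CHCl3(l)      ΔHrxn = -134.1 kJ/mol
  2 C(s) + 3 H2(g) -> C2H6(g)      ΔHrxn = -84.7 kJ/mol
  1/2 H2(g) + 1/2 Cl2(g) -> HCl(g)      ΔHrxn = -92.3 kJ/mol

ΔHrxn = -450.5 kJ/mol

equation 1 as written (CH2Cl2(l) already on the product side): -124.2 kJ/mol
equation 2 as written (CHCl3(l) already on the product side): -134.1 kJ/mol
equation 3 reversed (reverse to put C2H6(g) on the reactant side): +84.7 kJ/mol
equation 4 × 3 (scale by 3 for the 3 HCl(g)): (3)·(-92.3) = -276.9 kJ/mol
By Hess's law, ΔHrxn = (1)·(-124.2) + (1)·(-134.1) + (-1)·(-84.7) + (3)·(-92.3) = -450.5 kJ/mol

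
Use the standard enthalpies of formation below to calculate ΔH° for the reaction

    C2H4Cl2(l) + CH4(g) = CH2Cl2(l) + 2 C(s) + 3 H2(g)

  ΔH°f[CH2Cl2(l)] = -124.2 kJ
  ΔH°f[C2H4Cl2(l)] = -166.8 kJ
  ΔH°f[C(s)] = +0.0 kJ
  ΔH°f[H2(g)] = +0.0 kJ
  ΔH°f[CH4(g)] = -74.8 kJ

ΔH°rxn = Σ nΔHf°(products) − Σ nΔHf°(reactants).
Products: 1·(-124.2) + 2·(+0.0) + 3·(+0.0) = -124.2
Reactants: 1·(-166.8) + 1·(-74.8) = -241.6
ΔH° = (-124.2) − (-241.6) = 117.4 kJ

ΔH° = 117.4 kJ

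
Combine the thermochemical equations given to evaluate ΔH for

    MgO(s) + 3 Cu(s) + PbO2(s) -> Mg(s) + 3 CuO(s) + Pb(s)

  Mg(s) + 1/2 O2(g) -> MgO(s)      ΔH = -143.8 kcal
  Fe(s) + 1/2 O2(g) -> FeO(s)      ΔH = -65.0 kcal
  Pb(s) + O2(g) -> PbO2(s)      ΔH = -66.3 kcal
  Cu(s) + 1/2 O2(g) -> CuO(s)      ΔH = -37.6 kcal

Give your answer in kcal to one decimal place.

ΔH = 97.3 kcal

equation 1 reversed (MgO(s) must end up as a reactant): +143.8 kcal
equation 2: not needed (FeO(s) appears nowhere else).
equation 3 reversed (reverse to put PbO2(s) on the reactant side): +66.3 kcal
equation 4 × 3 (×3 to match 3 CuO(s) in the target): (3)·(-37.6) = -112.8 kcal
Combining the equations, ΔH = (-1)·(-143.8) + (-1)·(-66.3) + (3)·(-37.6) = 97.3 kcal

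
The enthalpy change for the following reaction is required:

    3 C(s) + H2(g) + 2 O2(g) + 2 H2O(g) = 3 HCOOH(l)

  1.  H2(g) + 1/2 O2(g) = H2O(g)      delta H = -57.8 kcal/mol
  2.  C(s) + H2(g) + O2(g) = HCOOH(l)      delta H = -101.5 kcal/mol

delta H = -188.9 kcal/mol

eq. 1 reversed and × 2 (H2O(g) must end up as a reactant; scale by 2 for the 2 H2O(g)): (-2)·(-57.8) = +115.6 kcal/mol
eq. 2 × 3 (×3 to match 3 HCOOH(l) in the target): (3)·(-101.5) = -304.5 kcal/mol
delta H = (+115.6) + (-304.5) = -188.9 kcal/mol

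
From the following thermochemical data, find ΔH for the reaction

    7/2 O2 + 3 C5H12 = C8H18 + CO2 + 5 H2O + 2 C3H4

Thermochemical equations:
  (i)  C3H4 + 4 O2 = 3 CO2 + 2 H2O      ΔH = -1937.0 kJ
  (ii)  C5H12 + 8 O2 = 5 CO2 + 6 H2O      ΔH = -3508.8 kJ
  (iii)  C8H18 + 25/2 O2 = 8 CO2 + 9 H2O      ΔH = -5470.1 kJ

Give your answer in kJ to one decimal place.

(i) reversed and × 2: (-2)·(-1937.0) = +3874.0 kJ
(ii) × 3: (3)·(-3508.8) = -10526.4 kJ
(iii) reversed: +5470.1 kJ
ΔH = (+3874.0) + (-10526.4) + (+5470.1) = -1182.3 kJ

ΔH = -1182.3 kJ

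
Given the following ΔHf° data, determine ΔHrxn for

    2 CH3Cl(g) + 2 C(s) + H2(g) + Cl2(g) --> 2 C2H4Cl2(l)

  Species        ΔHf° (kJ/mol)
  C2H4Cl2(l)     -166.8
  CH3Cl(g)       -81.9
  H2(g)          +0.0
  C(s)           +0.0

ΔHrxn = -169.8 kJ/mol

Products: 2·(-166.8) = -333.6
Reactants: 2·(-81.9) + 2·(+0.0) + 1·(+0.0) + 1·(+0.0) = -163.8
ΔHrxn = (-333.6) − (-163.8) = -169.8 kJ/mol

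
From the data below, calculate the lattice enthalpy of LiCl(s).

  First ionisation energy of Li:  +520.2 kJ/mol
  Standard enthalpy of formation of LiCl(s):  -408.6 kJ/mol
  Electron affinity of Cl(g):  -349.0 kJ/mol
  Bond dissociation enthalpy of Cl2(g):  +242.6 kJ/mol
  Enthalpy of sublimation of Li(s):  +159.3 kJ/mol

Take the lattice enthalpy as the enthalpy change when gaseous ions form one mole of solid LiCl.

U = -860.4 kJ/mol

ΔHf° = 1·ΔHsub + 1·(ΣIE) + 1/2·D(Cl2) + 1·EA + U
-408.6 = 1·(+159.3) + 1·(+520.2) + 1/2·(+242.6) + 1·(-349.0) + U
U = -408.6 − (+451.8) = -860.4 kJ/mol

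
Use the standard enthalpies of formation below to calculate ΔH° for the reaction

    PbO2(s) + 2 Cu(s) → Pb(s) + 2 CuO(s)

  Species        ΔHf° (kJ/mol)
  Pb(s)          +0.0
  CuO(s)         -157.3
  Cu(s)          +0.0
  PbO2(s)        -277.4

ΔH° = -37.2 kJ/mol

Products: 1·(+0.0) + 2·(-157.3) = -314.6
Reactants: 1·(-277.4) + 2·(+0.0) = -277.4
ΔH° = (-314.6) − (-277.4) = -37.2 kJ/mol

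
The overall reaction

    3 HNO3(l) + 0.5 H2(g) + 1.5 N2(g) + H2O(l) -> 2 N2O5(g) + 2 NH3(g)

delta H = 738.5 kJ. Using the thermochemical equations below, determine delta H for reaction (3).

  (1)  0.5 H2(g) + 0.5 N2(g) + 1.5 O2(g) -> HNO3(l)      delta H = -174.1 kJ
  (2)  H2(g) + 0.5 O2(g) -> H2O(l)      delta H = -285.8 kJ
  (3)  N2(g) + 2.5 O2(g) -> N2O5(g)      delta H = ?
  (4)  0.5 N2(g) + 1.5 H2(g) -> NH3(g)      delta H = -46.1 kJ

(1) reversed and × 3 (reverse to put HNO3(l) on the reactant side; ×3 to match 3 HNO3(l) in the target): (-3)·(-174.1) = +522.3 kJ
(2) reversed (H2O(l) must end up as a reactant): +285.8 kJ
(3) × 2 (scale by 2 for the 2 N2O5(g)): contributes 2·x
(4) × 2 (scale by 2 for the 2 NH3(g)): (2)·(-46.1) = -92.2 kJ
+738.5 = (+522.3) + (+285.8) + (-92.2) + 2·x
x = (+738.5 − (+715.9)) / (2) = 11.3 kJ

delta H = 11.3 kJ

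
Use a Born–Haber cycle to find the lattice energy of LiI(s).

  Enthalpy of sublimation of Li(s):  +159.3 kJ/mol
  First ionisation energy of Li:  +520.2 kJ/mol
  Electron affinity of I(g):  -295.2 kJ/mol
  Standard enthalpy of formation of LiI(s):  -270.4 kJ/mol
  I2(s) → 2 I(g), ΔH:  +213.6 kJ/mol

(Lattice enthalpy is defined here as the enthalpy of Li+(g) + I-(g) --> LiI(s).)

ΔHf° = 1·ΔHsub + 1·(ΣIE) + 1/2·D(I2) + 1·EA + U
-270.4 = 1·(+159.3) + 1·(+520.2) + 1/2·(+213.6) + 1·(-295.2) + U
U = -270.4 − (+491.1) = -761.5 kJ/mol

U = -761.5 kJ/mol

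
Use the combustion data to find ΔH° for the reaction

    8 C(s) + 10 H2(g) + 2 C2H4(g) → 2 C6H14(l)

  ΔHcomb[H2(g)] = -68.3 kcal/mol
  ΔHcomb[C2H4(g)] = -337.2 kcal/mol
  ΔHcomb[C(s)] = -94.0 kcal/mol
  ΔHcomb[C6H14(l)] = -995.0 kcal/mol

ΔH° = -119.4 kcal/mol

Using ΔH = Σ nΔHc°(reactants) − Σ nΔHc°(products):
= [8·(-94.0) + 10·(-68.3) + 2·(-337.2)] − [2·(-995.0)]
= -119.4 kcal/mol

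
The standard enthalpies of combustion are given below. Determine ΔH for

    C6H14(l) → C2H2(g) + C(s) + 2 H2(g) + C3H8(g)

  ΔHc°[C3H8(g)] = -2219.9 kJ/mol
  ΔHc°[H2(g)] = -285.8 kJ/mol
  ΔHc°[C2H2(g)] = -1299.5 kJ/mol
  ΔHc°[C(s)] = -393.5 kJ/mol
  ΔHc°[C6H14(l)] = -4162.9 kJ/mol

ΔH = 321.6 kJ/mol

Using ΔH = Σ nΔHc°(reactants) − Σ nΔHc°(products):
= [1·(-4162.9)] − [1·(-1299.5) + 1·(-393.5) + 2·(-285.8) + 1·(-2219.9)]
= 321.6 kJ/mol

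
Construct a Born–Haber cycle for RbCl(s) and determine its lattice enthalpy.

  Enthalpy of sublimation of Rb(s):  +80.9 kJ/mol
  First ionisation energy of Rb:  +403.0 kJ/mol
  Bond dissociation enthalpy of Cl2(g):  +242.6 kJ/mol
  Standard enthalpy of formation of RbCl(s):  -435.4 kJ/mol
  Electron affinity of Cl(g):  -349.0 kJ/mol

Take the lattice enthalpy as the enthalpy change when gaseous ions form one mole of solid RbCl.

U = -691.6 kJ/mol

ΔHf° = 1·ΔHsub + 1·(ΣIE) + 1/2·D(Cl2) + 1·EA + U
-435.4 = 1·(+80.9) + 1·(+403.0) + 1/2·(+242.6) + 1·(-349.0) + U
U = -435.4 − (+256.2) = -691.6 kJ/mol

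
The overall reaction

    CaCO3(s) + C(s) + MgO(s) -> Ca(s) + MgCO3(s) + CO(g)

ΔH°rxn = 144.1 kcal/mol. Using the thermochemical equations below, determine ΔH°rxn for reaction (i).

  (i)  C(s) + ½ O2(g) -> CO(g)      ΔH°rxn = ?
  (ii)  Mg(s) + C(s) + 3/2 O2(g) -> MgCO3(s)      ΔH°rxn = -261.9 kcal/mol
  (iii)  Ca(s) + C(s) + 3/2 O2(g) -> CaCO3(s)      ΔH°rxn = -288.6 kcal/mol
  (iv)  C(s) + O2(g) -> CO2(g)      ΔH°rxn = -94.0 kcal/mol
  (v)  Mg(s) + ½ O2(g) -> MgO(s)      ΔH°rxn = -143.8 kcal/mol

ΔH°rxn = -26.4 kcal/mol

(i) as written: contributes x
(ii) as written: -261.9 kcal/mol
(iii) reversed: +288.6 kcal/mol
(iv): not needed.
(v) reversed: +143.8 kcal/mol
+144.1 = (-261.9) + (+288.6) + (+143.8) + x
x = (+144.1 − (+170.5)) / (1) = -26.4 kcal/mol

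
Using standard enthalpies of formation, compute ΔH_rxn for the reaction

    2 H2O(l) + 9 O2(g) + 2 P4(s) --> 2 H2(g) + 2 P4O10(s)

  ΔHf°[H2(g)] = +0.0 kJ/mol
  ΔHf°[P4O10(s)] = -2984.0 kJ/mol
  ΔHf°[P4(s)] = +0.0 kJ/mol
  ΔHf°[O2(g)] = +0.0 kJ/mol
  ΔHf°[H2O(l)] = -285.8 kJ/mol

ΔH_rxn = -5396.4 kJ/mol

Products: 2·(+0.0) + 2·(-2984.0) = -5968.0
Reactants: 2·(-285.8) + 9·(+0.0) + 2·(+0.0) = -571.6
ΔH_rxn = (-5968.0) − (-571.6) = -5396.4 kJ/mol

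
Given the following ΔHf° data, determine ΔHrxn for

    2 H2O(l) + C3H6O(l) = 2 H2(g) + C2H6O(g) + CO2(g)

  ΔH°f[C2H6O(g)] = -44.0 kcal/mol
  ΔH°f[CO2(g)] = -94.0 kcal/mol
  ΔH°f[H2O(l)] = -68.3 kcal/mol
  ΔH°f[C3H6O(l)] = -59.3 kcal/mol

ΔHrxn = 57.9 kcal/mol

Products: 2·(+0.0) + 1·(-44.0) + 1·(-94.0) = -138.0
Reactants: 2·(-68.3) + 1·(-59.3) = -195.9
ΔHrxn = (-138.0) − (-195.9) = 57.9 kcal/mol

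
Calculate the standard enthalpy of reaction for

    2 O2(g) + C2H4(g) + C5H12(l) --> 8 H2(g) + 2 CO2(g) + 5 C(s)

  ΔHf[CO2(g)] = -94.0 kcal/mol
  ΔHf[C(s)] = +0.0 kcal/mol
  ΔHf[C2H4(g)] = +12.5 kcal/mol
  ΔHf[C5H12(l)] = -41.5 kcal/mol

Products: 8·(+0.0) + 2·(-94.0) + 5·(+0.0) = -188.0
Reactants: 2·(+0.0) + 1·(+12.5) + 1·(-41.5) = -29.0
ΔH° = (-188.0) − (-29.0) = -159.0 kcal/mol

ΔH° = -159.0 kcal/mol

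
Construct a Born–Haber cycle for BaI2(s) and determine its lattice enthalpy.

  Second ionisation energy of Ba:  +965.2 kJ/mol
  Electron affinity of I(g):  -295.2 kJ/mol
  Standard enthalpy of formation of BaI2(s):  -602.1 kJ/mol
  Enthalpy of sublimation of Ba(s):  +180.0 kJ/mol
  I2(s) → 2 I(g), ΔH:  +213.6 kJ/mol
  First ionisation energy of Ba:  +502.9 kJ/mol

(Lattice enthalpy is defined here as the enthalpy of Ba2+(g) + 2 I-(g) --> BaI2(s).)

U = -1873.4 kJ/mol

ΔHf° = 1·ΔHsub + 1·(ΣIE) + 1·D(I2) + 2·EA + U
-602.1 = 1·(+180.0) + 1·(+1468.1) + 1·(+213.6) + 2·(-295.2) + U
U = -602.1 − (+1271.3) = -1873.4 kJ/mol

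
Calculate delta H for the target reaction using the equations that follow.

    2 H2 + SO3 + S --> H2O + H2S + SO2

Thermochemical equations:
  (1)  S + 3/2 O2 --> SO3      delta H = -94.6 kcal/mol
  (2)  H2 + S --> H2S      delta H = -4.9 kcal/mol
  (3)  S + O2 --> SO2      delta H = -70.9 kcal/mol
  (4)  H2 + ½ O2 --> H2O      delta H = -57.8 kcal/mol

(1) reversed (SO3 must end up as a reactant): +94.6 kcal/mol
(2) as written (H2S already on the product side): -4.9 kcal/mol
(3) as written (SO2 already on the product side): -70.9 kcal/mol
(4) as written (H2O already on the product side): -57.8 kcal/mol
Combining the equations, delta H = (-1)·(-94.6) + (1)·(-4.9) + (1)·(-70.9) + (1)·(-57.8) = -39.0 kcal/mol

delta H = -39.0 kcal/mol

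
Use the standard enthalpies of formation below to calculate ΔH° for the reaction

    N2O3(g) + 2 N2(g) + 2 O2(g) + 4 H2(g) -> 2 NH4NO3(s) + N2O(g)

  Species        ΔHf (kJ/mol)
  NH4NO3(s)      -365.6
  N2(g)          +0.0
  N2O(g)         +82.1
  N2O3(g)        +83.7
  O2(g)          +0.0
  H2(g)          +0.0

ΔH° = -732.8 kJ/mol

Products: 2·(-365.6) + 1·(+82.1) = -649.1
Reactants: 1·(+83.7) + 2·(+0.0) + 2·(+0.0) + 4·(+0.0) = +83.7
ΔH° = (-649.1) − (+83.7) = -732.8 kJ/mol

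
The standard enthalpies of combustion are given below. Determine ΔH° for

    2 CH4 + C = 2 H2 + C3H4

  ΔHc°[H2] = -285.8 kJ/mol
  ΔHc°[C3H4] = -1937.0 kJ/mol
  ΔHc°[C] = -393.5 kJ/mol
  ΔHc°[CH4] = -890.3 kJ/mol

Using ΔH = Σ nΔHc°(reactants) − Σ nΔHc°(products):
= [2·(-890.3) + 1·(-393.5)] − [2·(-285.8) + 1·(-1937.0)]
= 334.5 kJ/mol

ΔH° = 334.5 kJ/mol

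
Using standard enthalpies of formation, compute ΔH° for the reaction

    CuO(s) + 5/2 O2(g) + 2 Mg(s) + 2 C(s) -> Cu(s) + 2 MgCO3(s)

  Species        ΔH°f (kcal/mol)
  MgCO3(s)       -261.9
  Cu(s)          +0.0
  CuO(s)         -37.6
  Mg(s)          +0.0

ΔH° = -486.2 kcal/mol

Products: 1·(+0.0) + 2·(-261.9) = -523.8
Reactants: 1·(-37.6) + 5/2·(+0.0) + 2·(+0.0) + 2·(+0.0) = -37.6
ΔH° = (-523.8) − (-37.6) = -486.2 kcal/mol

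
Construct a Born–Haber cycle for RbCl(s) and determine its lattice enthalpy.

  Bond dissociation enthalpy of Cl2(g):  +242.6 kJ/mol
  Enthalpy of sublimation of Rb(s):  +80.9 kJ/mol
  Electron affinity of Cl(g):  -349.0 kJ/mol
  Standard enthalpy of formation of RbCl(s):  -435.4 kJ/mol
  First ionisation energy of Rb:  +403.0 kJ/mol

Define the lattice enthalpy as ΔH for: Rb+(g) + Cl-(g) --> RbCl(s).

ΔHf° = 1·ΔHsub + 1·(ΣIE) + 1/2·D(Cl2) + 1·EA + U
-435.4 = 1·(+80.9) + 1·(+403.0) + 1/2·(+242.6) + 1·(-349.0) + U
U = -435.4 − (+256.2) = -691.6 kJ/mol

U = -691.6 kJ/mol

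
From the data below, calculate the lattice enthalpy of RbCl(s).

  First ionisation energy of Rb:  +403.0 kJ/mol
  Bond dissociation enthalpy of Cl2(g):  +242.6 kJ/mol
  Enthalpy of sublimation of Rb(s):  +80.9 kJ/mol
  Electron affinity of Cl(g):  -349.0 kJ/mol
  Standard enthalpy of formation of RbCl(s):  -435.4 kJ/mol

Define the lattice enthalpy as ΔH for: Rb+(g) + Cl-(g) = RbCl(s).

U = -691.6 kJ/mol

ΔHf° = 1·ΔHsub + 1·(ΣIE) + 1/2·D(Cl2) + 1·EA + U
-435.4 = 1·(+80.9) + 1·(+403.0) + 1/2·(+242.6) + 1·(-349.0) + U
U = -435.4 − (+256.2) = -691.6 kJ/mol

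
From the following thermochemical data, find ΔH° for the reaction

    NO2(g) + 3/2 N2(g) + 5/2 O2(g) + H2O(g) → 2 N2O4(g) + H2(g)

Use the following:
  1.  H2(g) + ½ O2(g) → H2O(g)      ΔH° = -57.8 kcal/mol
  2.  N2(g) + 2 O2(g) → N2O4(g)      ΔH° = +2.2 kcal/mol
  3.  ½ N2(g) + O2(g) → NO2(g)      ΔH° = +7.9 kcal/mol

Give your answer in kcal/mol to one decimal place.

ΔH° = 54.3 kcal/mol

eq. 1 reversed (reverse to put H2O(g) on the reactant side): +57.8 kcal/mol
eq. 2 × 2 (×2 to match 2 N2O4(g) in the target): (2)·(+2.2) = +4.4 kcal/mol
eq. 3 reversed (NO2(g) must end up as a reactant): -7.9 kcal/mol
Combining the equations, ΔH° = (-1)·(-57.8) + (2)·(+2.2) + (-1)·(+7.9) = 54.3 kcal/mol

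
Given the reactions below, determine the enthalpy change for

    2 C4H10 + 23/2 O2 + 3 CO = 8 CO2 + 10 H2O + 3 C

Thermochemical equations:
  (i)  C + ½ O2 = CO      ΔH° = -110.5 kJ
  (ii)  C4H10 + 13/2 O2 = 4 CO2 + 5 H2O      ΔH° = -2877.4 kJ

ΔH° = -5423.3 kJ

(i) reversed and × 3: (-3)·(-110.5) = +331.5 kJ
(ii) × 2: (2)·(-2877.4) = -5754.8 kJ
Since enthalpy is a state function, ΔH° = (+331.5) + (-5754.8) = -5423.3 kJ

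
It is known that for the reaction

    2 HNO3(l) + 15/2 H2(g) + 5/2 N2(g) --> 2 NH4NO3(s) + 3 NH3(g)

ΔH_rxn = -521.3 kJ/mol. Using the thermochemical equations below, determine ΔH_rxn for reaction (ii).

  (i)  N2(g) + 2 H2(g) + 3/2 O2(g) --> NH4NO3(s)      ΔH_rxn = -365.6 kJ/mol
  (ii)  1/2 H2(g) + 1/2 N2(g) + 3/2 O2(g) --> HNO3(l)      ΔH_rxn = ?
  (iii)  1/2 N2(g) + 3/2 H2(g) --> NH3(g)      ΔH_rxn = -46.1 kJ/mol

ΔH_rxn = -174.1 kJ/mol

(i) × 2: (2)·(-365.6) = -731.2 kJ/mol
(ii) reversed and × 2: contributes −2·x
(iii) × 3: (3)·(-46.1) = -138.3 kJ/mol
-521.3 = (-731.2) + (-138.3) − 2·x
x = (-521.3 − (-869.5)) / (-2) = -174.1 kJ/mol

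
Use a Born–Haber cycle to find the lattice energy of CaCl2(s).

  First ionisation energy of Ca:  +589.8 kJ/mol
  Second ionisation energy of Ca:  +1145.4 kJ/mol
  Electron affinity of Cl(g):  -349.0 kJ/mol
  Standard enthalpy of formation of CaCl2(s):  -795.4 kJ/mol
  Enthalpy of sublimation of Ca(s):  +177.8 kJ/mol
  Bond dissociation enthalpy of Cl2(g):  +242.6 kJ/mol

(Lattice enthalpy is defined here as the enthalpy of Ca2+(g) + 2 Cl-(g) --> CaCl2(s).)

ΔHf° = 1·ΔHsub + 1·(ΣIE) + 1·D(Cl2) + 2·EA + U
-795.4 = 1·(+177.8) + 1·(+1735.2) + 1·(+242.6) + 2·(-349.0) + U
U = -795.4 − (+1457.6) = -2253.0 kJ/mol

U = -2253.0 kJ/mol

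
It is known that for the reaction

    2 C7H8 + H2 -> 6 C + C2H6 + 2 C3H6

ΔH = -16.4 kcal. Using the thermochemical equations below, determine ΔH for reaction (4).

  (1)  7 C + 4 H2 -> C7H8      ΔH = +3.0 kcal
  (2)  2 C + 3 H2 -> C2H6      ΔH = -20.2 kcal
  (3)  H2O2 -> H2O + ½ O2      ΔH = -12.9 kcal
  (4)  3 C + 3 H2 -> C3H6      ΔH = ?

ΔH = 4.9 kcal

(1) reversed and × 2: (-2)·(+3.0) = -6.0 kcal
(2) as written: -20.2 kcal
(3): not needed.
(4) × 2: contributes 2·x
-16.4 = (-6.0) + (-20.2) + 2·x
x = (-16.4 − (-26.2)) / (2) = 4.9 kcal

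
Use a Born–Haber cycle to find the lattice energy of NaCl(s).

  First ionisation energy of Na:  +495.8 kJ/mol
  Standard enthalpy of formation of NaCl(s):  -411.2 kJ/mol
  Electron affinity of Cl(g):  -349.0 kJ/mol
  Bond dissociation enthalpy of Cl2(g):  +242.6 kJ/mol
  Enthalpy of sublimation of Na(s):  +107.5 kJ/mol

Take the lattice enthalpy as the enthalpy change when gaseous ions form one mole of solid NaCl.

ΔHf° = 1·ΔHsub + 1·(ΣIE) + 1/2·D(Cl2) + 1·EA + U
-411.2 = 1·(+107.5) + 1·(+495.8) + 1/2·(+242.6) + 1·(-349.0) + U
U = -411.2 − (+375.6) = -786.8 kJ/mol

U = -786.8 kJ/mol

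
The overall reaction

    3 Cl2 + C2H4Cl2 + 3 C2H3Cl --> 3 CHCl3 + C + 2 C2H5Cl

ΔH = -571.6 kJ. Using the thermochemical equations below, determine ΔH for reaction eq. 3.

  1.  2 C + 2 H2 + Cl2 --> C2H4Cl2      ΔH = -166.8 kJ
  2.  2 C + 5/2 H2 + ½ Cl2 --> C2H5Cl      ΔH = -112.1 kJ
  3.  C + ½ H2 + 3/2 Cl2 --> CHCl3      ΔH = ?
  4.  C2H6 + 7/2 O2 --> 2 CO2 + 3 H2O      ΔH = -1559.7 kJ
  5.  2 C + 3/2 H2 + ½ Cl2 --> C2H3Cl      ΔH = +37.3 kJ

ΔH = -134.1 kJ

eq. 1 reversed: +166.8 kJ
eq. 2 × 2: (2)·(-112.1) = -224.2 kJ
eq. 3 × 3: contributes 3·x
eq. 4: not needed.
eq. 5 reversed and × 3: (-3)·(+37.3) = -111.9 kJ
-571.6 = (+166.8) + (-224.2) + (-111.9) + 3·x
x = (-571.6 − (-169.3)) / (3) = -134.1 kJ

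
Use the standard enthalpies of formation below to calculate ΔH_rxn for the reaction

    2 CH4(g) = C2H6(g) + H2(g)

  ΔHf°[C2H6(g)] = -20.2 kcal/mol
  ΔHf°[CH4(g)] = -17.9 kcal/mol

Products: 1·(-20.2) + 1·(+0.0) = -20.2
Reactants: 2·(-17.9) = -35.8
ΔH_rxn = (-20.2) − (-35.8) = 15.6 kcal/mol

ΔH_rxn = 15.6 kcal/mol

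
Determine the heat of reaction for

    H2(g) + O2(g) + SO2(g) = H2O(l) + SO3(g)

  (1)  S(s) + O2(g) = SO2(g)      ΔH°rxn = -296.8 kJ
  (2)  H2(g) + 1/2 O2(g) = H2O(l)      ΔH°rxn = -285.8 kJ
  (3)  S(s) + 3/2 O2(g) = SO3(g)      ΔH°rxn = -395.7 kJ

(1) reversed: +296.8 kJ
(2) as written: -285.8 kJ
(3) as written: -395.7 kJ
By Hess's law, ΔH°rxn = (+296.8) + (-285.8) + (-395.7) = -384.7 kJ

ΔH°rxn = -384.7 kJ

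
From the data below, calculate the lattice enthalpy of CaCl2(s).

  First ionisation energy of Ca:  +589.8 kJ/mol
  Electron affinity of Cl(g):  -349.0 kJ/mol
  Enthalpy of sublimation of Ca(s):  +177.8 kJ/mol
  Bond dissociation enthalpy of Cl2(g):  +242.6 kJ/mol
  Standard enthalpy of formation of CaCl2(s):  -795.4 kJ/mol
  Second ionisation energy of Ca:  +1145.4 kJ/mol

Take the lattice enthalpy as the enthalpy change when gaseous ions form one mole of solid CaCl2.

ΔHf° = 1·ΔHsub + 1·(ΣIE) + 1·D(Cl2) + 2·EA + U
-795.4 = 1·(+177.8) + 1·(+1735.2) + 1·(+242.6) + 2·(-349.0) + U
U = -795.4 − (+1457.6) = -2253.0 kJ/mol

U = -2253.0 kJ/mol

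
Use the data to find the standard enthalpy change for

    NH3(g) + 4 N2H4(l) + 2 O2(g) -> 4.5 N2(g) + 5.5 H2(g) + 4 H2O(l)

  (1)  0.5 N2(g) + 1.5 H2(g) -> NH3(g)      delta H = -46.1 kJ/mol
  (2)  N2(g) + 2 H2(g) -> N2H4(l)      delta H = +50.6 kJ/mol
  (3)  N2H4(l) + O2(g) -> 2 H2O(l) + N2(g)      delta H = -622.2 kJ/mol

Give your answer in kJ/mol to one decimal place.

(1) reversed: +46.1 kJ/mol
(2) reversed and × 2: (-2)·(+50.6) = -101.2 kJ/mol
(3) × 2: (2)·(-622.2) = -1244.4 kJ/mol
Summing the manipulated equations, delta H = (+46.1) + (-101.2) + (-1244.4) = -1299.5 kJ/mol

delta H = -1299.5 kJ/mol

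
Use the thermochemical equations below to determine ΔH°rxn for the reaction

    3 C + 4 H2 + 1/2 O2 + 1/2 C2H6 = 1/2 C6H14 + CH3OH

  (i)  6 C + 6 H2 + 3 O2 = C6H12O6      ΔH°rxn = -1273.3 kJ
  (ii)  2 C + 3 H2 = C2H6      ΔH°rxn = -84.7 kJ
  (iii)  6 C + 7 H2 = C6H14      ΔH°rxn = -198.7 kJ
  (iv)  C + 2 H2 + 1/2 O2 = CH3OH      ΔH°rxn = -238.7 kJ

(i): not needed.
(ii) reversed and × 1/2: (-1/2)·(-84.7) = +42.35 kJ
(iii) × 1/2: (1/2)·(-198.7) = -99.35 kJ
(iv) as written: -238.7 kJ
ΔH°rxn = (+42.35) + (-99.35) + (-238.7) = -295.7 kJ

ΔH°rxn = -295.7 kJ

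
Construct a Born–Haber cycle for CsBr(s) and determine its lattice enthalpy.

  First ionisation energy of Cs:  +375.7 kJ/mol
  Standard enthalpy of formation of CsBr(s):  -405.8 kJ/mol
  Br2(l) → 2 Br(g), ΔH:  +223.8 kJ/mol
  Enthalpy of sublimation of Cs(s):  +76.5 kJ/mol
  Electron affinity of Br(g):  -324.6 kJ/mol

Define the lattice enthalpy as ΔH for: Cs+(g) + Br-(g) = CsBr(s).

ΔHf° = 1·ΔHsub + 1·(ΣIE) + 1/2·D(Br2) + 1·EA + U
-405.8 = 1·(+76.5) + 1·(+375.7) + 1/2·(+223.8) + 1·(-324.6) + U
U = -405.8 − (+239.5) = -645.3 kJ/mol

U = -645.3 kJ/mol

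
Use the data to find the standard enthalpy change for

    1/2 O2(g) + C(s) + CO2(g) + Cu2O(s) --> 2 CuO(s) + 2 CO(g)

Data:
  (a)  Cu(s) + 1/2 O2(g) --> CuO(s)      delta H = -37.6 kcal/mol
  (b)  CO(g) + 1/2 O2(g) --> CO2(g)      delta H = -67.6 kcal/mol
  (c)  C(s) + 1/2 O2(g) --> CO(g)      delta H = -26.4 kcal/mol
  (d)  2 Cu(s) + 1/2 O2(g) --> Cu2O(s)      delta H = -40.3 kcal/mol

delta H = 6.3 kcal/mol

(a) × 2 (×2 to match 2 CuO(s) in the target): (2)·(-37.6) = -75.2 kcal/mol
(b) reversed (reverse to put CO2(g) on the reactant side): +67.6 kcal/mol
(c) as written (C(s) already on the reactant side): -26.4 kcal/mol
(d) reversed (Cu2O(s) must end up as a reactant): +40.3 kcal/mol
Since enthalpy is a state function, delta H = (2)·(-37.6) + (-1)·(-67.6) + (1)·(-26.4) + (-1)·(-40.3) = 6.3 kcal/mol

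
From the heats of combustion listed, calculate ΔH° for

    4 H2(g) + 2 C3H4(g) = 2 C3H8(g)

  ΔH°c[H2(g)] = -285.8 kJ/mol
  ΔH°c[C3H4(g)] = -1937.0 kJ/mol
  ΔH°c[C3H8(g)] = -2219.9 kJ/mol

With combustion enthalpies, reactants minus products:
= [4·(-285.8) + 2·(-1937.0)] − [2·(-2219.9)]
= -577.4 kJ/mol

ΔH° = -577.4 kJ/mol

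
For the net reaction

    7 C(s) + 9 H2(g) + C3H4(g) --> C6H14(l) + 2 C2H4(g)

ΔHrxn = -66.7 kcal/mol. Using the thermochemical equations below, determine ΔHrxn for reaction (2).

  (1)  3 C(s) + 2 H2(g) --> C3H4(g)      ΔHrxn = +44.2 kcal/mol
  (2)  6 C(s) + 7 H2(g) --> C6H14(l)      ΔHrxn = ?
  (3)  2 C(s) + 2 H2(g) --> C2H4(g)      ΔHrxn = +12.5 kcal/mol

ΔHrxn = -47.5 kcal/mol

(1) reversed: -44.2 kcal/mol
(2) as written: contributes x
(3) × 2: (2)·(+12.5) = +25.0 kcal/mol
-66.7 = (-44.2) + (+25.0) + x
x = (-66.7 − (-19.2)) / (1) = -47.5 kcal/mol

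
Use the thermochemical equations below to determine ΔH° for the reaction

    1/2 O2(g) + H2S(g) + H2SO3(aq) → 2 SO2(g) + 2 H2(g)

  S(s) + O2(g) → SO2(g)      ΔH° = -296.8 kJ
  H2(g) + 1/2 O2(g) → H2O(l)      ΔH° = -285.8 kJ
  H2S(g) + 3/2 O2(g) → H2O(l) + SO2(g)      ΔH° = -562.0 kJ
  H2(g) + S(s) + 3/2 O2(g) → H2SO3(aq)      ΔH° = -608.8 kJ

ΔH° = 35.8 kJ

equation 1 as written: -296.8 kJ
equation 2 reversed: +285.8 kJ
equation 3 as written (H2S(g) already on the reactant side): -562.0 kJ
equation 4 reversed (reverse to put H2SO3(aq) on the reactant side): +608.8 kJ
Combining the equations, ΔH° = (-296.8) + (+285.8) + (-562.0) + (+608.8) = 35.8 kJ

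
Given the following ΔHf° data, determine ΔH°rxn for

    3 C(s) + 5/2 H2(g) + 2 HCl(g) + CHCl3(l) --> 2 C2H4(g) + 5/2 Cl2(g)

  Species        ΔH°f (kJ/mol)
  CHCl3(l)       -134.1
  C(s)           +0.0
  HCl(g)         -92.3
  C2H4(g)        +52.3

ΔH°rxn = Σ nΔHf°(products) − Σ nΔHf°(reactants).
Products: 2·(+52.3) + 5/2·(+0.0) = +104.6
Reactants: 3·(+0.0) + 5/2·(+0.0) + 2·(-92.3) + 1·(-134.1) = -318.7
ΔH°rxn = (+104.6) − (-318.7) = 423.3 kJ/mol

ΔH°rxn = 423.3 kJ/mol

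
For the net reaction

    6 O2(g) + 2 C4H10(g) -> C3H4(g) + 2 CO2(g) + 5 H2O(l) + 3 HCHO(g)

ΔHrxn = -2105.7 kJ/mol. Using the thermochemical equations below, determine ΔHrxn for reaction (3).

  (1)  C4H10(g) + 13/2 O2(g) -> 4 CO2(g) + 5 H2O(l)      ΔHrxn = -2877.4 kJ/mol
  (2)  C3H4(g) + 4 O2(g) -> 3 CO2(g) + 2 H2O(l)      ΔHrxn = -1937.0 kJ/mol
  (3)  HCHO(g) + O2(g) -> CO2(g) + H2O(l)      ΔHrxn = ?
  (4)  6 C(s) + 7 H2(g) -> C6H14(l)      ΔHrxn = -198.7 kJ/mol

(1) × 2 (×2 to match 2 C4H10(g) in the target): (2)·(-2877.4) = -5754.8 kJ/mol
(2) reversed (C3H4(g) must end up as a product): +1937.0 kJ/mol
(3) reversed and × 3 (reverse to put HCHO(g) on the product side; scale by 3 for the 3 HCHO(g)): contributes −3·x
(4): not needed (C(s) appears nowhere else).
-2105.7 = (-5754.8) + (+1937.0) − 3·x
x = (-2105.7 − (-3817.8)) / (-3) = -570.7 kJ/mol

ΔHrxn = -570.7 kJ/mol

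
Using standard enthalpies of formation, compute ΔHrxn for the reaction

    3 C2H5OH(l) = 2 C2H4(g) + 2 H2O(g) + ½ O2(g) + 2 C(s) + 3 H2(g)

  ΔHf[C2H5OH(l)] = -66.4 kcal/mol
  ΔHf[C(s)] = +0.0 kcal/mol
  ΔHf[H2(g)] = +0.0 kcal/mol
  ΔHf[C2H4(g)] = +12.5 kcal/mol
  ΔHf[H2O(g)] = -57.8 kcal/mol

Products: 2·(+12.5) + 2·(-57.8) + 1/2·(+0.0) + 2·(+0.0) + 3·(+0.0) = -90.6
Reactants: 3·(-66.4) = -199.2
ΔHrxn = (-90.6) − (-199.2) = 108.6 kcal/mol

ΔHrxn = 108.6 kcal/mol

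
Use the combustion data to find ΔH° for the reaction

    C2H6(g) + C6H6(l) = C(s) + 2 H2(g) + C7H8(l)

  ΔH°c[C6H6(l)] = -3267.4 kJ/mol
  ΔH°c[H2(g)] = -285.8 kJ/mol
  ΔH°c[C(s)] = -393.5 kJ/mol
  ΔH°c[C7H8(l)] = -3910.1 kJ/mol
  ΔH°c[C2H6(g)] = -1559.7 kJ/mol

Using ΔH = Σ nΔHc°(reactants) − Σ nΔHc°(products):
= [1·(-1559.7) + 1·(-3267.4)] − [1·(-393.5) + 2·(-285.8) + 1·(-3910.1)]
= 48.1 kJ/mol

ΔH° = 48.1 kJ/mol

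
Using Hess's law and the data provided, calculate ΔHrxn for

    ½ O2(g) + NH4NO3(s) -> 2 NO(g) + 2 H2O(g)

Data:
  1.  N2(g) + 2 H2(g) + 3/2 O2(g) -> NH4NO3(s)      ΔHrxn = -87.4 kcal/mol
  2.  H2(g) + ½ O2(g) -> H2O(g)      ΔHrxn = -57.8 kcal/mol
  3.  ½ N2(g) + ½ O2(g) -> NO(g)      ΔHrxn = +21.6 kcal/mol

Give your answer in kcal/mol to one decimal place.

ΔHrxn = 15.0 kcal/mol

eq. 1 reversed: +87.4 kcal/mol
eq. 2 × 2: (2)·(-57.8) = -115.6 kcal/mol
eq. 3 × 2: (2)·(+21.6) = +43.2 kcal/mol
Since enthalpy is a state function, ΔHrxn = (-1)·(-87.4) + (2)·(-57.8) + (2)·(+21.6) = 15.0 kcal/mol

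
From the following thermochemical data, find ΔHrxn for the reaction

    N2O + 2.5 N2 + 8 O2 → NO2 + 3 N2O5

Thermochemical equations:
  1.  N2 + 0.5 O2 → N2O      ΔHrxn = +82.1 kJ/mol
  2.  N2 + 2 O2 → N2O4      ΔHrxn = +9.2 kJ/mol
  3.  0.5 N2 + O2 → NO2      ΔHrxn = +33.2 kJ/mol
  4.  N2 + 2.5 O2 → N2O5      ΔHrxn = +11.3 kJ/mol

ΔHrxn = -15.0 kJ/mol

eq. 1 reversed (N2O must end up as a reactant): -82.1 kJ/mol
eq. 2: not needed (N2O4 appears nowhere else).
eq. 3 as written (NO2 already on the product side): +33.2 kJ/mol
eq. 4 × 3 (scale by 3 for the 3 N2O5): (3)·(+11.3) = +33.9 kJ/mol
Combining the equations, ΔHrxn = (-82.1) + (+33.2) + (+33.9) = -15.0 kJ/mol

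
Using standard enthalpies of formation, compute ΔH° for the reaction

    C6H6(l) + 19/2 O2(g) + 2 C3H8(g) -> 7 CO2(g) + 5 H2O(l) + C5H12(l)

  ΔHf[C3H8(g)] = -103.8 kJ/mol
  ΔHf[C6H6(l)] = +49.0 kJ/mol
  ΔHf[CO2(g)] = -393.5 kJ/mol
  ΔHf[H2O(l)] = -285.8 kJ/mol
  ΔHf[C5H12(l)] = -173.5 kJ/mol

ΔH°rxn = Σ nΔHf°(products) − Σ nΔHf°(reactants).
Products: 7·(-393.5) + 5·(-285.8) + 1·(-173.5) = -4357.0
Reactants: 1·(+49.0) + 19/2·(+0.0) + 2·(-103.8) = -158.6
ΔH° = (-4357.0) − (-158.6) = -4198.4 kJ/mol

ΔH° = -4198.4 kJ/mol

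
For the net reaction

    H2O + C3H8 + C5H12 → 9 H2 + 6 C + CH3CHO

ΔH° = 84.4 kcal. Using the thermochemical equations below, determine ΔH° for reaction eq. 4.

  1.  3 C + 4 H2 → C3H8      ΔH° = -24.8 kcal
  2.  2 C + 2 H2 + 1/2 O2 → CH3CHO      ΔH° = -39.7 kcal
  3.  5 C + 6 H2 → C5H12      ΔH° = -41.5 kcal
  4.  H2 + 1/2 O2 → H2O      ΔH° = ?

ΔH° = -57.8 kcal

eq. 1 reversed (C3H8 must end up as a reactant): +24.8 kcal
eq. 2 as written (CH3CHO already on the product side): -39.7 kcal
eq. 3 reversed (C5H12 must end up as a reactant): +41.5 kcal
eq. 4 reversed (reverse to put H2O on the reactant side): contributes −x
+84.4 = (+24.8) + (-39.7) + (+41.5) − x
x = (+84.4 − (+26.6)) / (-1) = -57.8 kcal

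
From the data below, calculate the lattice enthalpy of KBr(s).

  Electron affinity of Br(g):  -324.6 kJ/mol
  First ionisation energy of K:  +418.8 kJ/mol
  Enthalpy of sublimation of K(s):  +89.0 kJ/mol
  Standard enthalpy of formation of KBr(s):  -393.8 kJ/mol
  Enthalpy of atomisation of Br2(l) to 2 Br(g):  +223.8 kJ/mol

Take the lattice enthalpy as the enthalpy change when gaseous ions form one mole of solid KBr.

ΔHf° = 1·ΔHsub + 1·(ΣIE) + 1/2·D(Br2) + 1·EA + U
-393.8 = 1·(+89.0) + 1·(+418.8) + 1/2·(+223.8) + 1·(-324.6) + U
U = -393.8 − (+295.1) = -688.9 kJ/mol

U = -688.9 kJ/mol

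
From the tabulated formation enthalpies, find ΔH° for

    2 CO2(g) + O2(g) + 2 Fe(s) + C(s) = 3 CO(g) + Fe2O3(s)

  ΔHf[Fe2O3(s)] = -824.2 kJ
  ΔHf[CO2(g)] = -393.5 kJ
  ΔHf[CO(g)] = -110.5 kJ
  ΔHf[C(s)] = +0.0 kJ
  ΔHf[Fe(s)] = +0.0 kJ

Products: 3·(-110.5) + 1·(-824.2) = -1155.7
Reactants: 2·(-393.5) + 1·(+0.0) + 2·(+0.0) + 1·(+0.0) = -787.0
ΔH° = (-1155.7) − (-787.0) = -368.7 kJ

ΔH° = -368.7 kJ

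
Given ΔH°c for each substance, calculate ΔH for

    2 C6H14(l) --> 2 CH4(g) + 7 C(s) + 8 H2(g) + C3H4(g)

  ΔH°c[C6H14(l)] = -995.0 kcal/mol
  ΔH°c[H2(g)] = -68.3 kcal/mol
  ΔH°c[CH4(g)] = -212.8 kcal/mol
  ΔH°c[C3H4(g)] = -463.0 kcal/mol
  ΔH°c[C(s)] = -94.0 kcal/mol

ΔH = 103.0 kcal/mol

With combustion enthalpies, reactants minus products:
= [2·(-995.0)] − [2·(-212.8) + 7·(-94.0) + 8·(-68.3) + 1·(-463.0)]
= 103.0 kcal/mol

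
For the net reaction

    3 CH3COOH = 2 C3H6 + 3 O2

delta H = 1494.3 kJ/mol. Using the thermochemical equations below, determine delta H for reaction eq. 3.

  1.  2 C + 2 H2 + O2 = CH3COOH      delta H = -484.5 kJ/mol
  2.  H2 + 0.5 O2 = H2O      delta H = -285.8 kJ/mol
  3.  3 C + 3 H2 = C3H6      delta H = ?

eq. 1 reversed and × 3: (-3)·(-484.5) = +1453.5 kJ/mol
eq. 2: not needed.
eq. 3 × 2: contributes 2·x
+1494.3 = (+1453.5) + 2·x
x = (+1494.3 − (+1453.5)) / (2) = 20.4 kJ/mol

delta H = 20.4 kJ/mol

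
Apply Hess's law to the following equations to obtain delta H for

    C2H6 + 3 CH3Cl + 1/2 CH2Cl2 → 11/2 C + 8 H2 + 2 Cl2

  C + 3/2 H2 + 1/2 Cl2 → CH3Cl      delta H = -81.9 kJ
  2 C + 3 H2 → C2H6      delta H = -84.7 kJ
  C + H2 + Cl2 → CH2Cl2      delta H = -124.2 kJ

delta H = 392.5 kJ

equation 1 reversed and × 3: (-3)·(-81.9) = +245.7 kJ
equation 2 reversed: +84.7 kJ
equation 3 reversed and × 1/2: (-1/2)·(-124.2) = +62.1 kJ
delta H = (+245.7) + (+84.7) + (+62.1) = 392.5 kJ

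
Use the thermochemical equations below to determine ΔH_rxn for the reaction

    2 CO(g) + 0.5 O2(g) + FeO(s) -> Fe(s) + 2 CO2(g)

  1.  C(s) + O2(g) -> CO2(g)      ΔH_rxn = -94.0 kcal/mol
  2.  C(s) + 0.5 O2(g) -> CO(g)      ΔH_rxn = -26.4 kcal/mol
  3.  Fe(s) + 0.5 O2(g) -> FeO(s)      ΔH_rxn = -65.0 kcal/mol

ΔH_rxn = -70.2 kcal/mol

eq. 1 × 2: (2)·(-94.0) = -188.0 kcal/mol
eq. 2 reversed and × 2: (-2)·(-26.4) = +52.8 kcal/mol
eq. 3 reversed: +65.0 kcal/mol
Since enthalpy is a state function, ΔH_rxn = (2)·(-94.0) + (-2)·(-26.4) + (-1)·(-65.0) = -70.2 kcal/mol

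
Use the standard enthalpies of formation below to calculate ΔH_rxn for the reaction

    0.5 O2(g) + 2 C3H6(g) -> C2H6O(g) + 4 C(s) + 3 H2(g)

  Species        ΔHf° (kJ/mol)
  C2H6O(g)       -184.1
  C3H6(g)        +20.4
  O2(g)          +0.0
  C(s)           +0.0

ΔH_rxn = -224.9 kJ/mol

ΔH°rxn = Σ nΔHf°(products) − Σ nΔHf°(reactants).
Products: 1·(-184.1) + 4·(+0.0) + 3·(+0.0) = -184.1
Reactants: 1/2·(+0.0) + 2·(+20.4) = +40.8
ΔH_rxn = (-184.1) − (+40.8) = -224.9 kJ/mol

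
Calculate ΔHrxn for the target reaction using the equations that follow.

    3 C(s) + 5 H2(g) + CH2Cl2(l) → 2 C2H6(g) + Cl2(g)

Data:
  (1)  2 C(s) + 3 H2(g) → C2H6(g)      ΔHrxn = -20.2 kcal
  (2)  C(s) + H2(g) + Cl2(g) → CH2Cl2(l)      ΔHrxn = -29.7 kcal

ΔHrxn = -10.7 kcal

(1) × 2: (2)·(-20.2) = -40.4 kcal
(2) reversed: +29.7 kcal
ΔHrxn = (-40.4) + (+29.7) = -10.7 kcal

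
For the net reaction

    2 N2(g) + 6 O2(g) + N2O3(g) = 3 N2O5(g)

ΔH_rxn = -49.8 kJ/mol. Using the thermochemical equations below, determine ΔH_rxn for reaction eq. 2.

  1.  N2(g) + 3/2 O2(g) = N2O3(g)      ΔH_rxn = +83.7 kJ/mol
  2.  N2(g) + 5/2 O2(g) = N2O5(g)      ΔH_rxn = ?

ΔH_rxn = 11.3 kJ/mol

eq. 1 reversed: -83.7 kJ/mol
eq. 2 × 3: contributes 3·x
-49.8 = (-83.7) + 3·x
x = (-49.8 − (-83.7)) / (3) = 11.3 kJ/mol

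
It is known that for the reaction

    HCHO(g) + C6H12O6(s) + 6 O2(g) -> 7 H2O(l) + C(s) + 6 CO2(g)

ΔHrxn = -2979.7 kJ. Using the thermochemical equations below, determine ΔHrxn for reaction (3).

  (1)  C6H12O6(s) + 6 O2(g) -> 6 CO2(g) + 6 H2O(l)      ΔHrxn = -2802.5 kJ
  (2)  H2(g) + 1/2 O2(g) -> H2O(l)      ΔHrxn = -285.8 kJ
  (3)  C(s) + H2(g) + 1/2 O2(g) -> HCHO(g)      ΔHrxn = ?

(1) as written (C6H12O6(s) already on the reactant side): -2802.5 kJ
(2) as written: -285.8 kJ
(3) reversed (HCHO(g) must end up as a reactant): contributes −x
-2979.7 = (-2802.5) + (-285.8) − x
x = (-2979.7 − (-3088.3)) / (-1) = -108.6 kJ

ΔHrxn = -108.6 kJ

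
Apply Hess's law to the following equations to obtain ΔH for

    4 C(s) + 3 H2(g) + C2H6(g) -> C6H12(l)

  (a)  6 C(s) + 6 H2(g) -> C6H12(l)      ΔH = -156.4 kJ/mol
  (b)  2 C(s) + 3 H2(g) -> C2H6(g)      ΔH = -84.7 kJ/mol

(a) as written: -156.4 kJ/mol
(b) reversed: +84.7 kJ/mol
Summing the manipulated equations, ΔH = (-156.4) + (+84.7) = -71.7 kJ/mol

ΔH = -71.7 kJ/mol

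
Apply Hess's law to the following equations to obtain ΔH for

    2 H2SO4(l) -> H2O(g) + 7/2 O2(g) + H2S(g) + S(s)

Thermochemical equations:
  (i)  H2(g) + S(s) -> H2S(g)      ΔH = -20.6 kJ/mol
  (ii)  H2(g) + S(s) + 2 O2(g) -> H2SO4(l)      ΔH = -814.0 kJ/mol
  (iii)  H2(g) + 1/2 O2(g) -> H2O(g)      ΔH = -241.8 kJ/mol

ΔH = 1365.6 kJ/mol

(i) as written (H2S(g) already on the product side): -20.6 kJ/mol
(ii) reversed and × 2 (H2SO4(l) must end up as a reactant; ×2 to match 2 H2SO4(l) in the target): (-2)·(-814.0) = +1628.0 kJ/mol
(iii) as written (H2O(g) already on the product side): -241.8 kJ/mol
By Hess's law, ΔH = (-20.6) + (+1628.0) + (-241.8) = 1365.6 kJ/mol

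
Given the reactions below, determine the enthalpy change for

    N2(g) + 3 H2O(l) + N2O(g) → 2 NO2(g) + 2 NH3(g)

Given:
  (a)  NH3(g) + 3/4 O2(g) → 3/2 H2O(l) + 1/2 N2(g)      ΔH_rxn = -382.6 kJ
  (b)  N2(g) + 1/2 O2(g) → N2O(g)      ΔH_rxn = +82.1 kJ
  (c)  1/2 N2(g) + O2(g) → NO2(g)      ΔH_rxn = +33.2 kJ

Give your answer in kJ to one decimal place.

ΔH_rxn = 749.5 kJ

(a) reversed and × 2: (-2)·(-382.6) = +765.2 kJ
(b) reversed: -82.1 kJ
(c) × 2: (2)·(+33.2) = +66.4 kJ
By Hess's law, ΔH_rxn = (+765.2) + (-82.1) + (+66.4) = 749.5 kJ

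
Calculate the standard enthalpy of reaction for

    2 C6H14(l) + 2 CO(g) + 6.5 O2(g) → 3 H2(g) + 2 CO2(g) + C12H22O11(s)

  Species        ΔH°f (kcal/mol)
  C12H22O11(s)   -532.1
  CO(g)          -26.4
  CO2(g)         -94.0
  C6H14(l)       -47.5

Products: 3·(+0.0) + 2·(-94.0) + 1·(-532.1) = -720.1
Reactants: 2·(-47.5) + 2·(-26.4) + 13/2·(+0.0) = -147.8
ΔH° = (-720.1) − (-147.8) = -572.3 kcal/mol

ΔH° = -572.3 kcal/mol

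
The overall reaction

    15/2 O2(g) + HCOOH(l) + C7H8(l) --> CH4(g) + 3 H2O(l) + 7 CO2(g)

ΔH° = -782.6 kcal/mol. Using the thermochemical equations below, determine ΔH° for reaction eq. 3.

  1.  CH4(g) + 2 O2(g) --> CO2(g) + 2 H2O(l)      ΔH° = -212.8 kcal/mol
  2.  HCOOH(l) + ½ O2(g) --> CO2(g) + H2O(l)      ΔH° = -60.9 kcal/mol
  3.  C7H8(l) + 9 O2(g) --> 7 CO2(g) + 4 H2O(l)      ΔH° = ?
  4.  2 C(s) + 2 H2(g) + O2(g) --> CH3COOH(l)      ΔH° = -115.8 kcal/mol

eq. 1 reversed: +212.8 kcal/mol
eq. 2 as written: -60.9 kcal/mol
eq. 3 as written: contributes x
eq. 4: not needed.
-782.6 = (+212.8) + (-60.9) + x
x = (-782.6 − (+151.9)) / (1) = -934.5 kcal/mol

ΔH° = -934.5 kcal/mol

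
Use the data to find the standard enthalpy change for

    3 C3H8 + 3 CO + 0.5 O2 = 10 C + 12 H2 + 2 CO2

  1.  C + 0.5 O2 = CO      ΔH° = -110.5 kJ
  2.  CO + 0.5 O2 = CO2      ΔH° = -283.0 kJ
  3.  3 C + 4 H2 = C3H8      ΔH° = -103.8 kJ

ΔH° = -144.1 kJ

eq. 1 reversed: +110.5 kJ
eq. 2 × 2: (2)·(-283.0) = -566.0 kJ
eq. 3 reversed and × 3: (-3)·(-103.8) = +311.4 kJ
ΔH° = (+110.5) + (-566.0) + (+311.4) = -144.1 kJ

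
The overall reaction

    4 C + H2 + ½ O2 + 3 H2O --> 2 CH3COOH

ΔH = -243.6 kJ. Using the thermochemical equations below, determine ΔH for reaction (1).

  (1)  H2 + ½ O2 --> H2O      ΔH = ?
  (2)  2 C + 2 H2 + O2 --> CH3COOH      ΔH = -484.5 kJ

(1) reversed and × 3 (reverse to put H2O on the reactant side; scale by 3 for the 3 H2O): contributes −3·x
(2) × 2 (scale by 2 for the 2 CH3COOH): (2)·(-484.5) = -969.0 kJ
-243.6 = (-969.0) − 3·x
x = (-243.6 − (-969.0)) / (-3) = -241.8 kJ

ΔH = -241.8 kJ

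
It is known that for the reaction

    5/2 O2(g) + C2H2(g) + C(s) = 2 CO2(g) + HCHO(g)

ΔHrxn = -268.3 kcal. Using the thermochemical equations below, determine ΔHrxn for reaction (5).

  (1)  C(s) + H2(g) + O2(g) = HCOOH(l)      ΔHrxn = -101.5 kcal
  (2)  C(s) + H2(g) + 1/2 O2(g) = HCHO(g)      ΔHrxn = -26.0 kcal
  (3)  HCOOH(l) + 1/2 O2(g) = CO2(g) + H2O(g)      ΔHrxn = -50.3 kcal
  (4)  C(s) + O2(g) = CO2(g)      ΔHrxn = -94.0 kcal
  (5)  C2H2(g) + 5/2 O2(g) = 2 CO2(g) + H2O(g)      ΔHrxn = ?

(1) reversed: +101.5 kcal
(2) as written: -26.0 kcal
(3) reversed: +50.3 kcal
(4) as written: -94.0 kcal
(5) as written: contributes x
-268.3 = (+101.5) + (-26.0) + (+50.3) + (-94.0) + x
x = (-268.3 − (+31.8)) / (1) = -300.1 kcal

ΔHrxn = -300.1 kcal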